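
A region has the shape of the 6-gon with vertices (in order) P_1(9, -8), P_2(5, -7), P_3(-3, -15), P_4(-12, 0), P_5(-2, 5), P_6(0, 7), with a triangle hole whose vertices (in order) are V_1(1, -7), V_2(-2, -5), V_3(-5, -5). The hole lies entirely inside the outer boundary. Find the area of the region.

215

Outer boundary:
Apply Gauss's area formula: 2A = Σ (x_i·y_{i+1} − x_{i+1}·y_i), indices taken mod 6.
P_1→P_2: (9)(-7) − (5)(-8) = -23
P_2→P_3: (5)(-15) − (-3)(-7) = -96
P_3→P_4: (-3)(0) − (-12)(-15) = -180
P_4→P_5: (-12)(5) − (-2)(0) = -60
P_5→P_6: (-2)(7) − (0)(5) = -14
P_6→P_1: (0)(-8) − (9)(7) = -63
Σ = -436
Area = |Σ|/2 = 218.
Hole:
Apply the shoelace formula: 2A = Σ (x_i·y_{i+1} − x_{i+1}·y_i), indices taken mod 3.
Cross-terms: -19, -15, 40  ⇒  Σ = 6
Area = |Σ|/2 = 3.
Net area = 218 − 3 = 215.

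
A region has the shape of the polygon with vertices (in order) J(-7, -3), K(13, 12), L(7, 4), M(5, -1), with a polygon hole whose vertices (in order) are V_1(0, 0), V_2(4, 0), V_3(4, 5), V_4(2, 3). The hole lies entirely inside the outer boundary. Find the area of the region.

Outer boundary:
Apply the shoelace (surveyor's) formula: 2A = Σ (x_i·y_{i+1} − x_{i+1}·y_i), indices taken mod 4.
Cross-terms: -45, -32, -27, -22  ⇒  Σ = -126
Area = |Σ|/2 = 63.
Hole:
Σ = (0) + (20) + (2) + (0) = 22
Area = |Σ|/2 = 11.
Net area = 63 − 11 = 52.

52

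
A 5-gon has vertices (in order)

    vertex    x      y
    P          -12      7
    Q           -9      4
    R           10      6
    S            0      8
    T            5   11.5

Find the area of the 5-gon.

Cross-terms: 15, -94, 80, -40, 173  ⇒  Σ = 134
Area = |Σ|/2 = 67.

67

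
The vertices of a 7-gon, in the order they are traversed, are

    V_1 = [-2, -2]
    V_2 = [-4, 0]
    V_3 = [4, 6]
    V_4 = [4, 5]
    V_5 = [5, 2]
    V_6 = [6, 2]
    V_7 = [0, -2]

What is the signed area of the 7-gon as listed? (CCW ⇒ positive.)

-35.5

Cross-terms: -8, -24, -4, -17, -2, -12, -4  ⇒  Σ = -71
Signed area = Σ/2 = -35.5 (negative ⇒ clockwise traversal).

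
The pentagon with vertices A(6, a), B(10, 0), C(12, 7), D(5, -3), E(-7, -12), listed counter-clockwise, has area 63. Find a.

The doubled signed area Σ (x_i y_{i+1} − x_{i+1} y_i) is linear in a.
With a=0 it equals -10; the coefficient of a is -17 (from the two edges through A).
So -17·a + -10 = 2·63 = 126 ⇒ a = -8.

-8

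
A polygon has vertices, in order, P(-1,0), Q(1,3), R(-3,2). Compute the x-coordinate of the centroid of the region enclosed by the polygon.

Apply Gauss's area formula. First the cross-terms c_i = x_i·y_{i+1} − x_{i+1}·y_i:
  -3, 11, 2  ⇒  2A = 10, A = 5.
Then Σ (x_i + x_{i+1})·c_i = -30, so x̄ = -30 / (6·5) = -1.

-1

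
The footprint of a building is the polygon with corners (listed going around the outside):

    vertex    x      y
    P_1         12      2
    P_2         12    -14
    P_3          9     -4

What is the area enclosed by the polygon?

24

Σ = (-192) + (78) + (66) = -48
Area = |Σ|/2 = 24.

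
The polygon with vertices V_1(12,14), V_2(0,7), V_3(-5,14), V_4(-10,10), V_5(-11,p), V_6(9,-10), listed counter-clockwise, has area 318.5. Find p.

2

The doubled signed area Σ (x_i y_{i+1} − x_{i+1} y_i) is linear in p.
With p=0 it equals 675; the coefficient of p is -19 (from the two edges through V_5).
So -19·p + 675 = 2·318.5 = 637 ⇒ p = 2.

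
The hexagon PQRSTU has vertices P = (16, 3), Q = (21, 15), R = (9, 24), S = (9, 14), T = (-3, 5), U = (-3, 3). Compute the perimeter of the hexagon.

|PQ| = √((5)² + (12)²) = √169 = 13
|QR| = √((-12)² + (9)²) = √225 = 15
|RS| = √((0)² + (-10)²) = √100 = 10
|ST| = √((-12)² + (-9)²) = √225 = 15
|TU| = √((0)² + (-2)²) = √4 = 2
|UP| = √((19)² + (0)²) = √361 = 19
Perimeter = 13 + 15 + 10 + 15 + 2 + 19 = 74.

74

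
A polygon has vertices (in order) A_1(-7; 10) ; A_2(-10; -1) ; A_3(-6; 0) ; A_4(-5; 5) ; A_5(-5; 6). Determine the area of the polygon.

29

Cross-terms: 107, -6, -30, -5, -8  ⇒  Σ = 58
Area = |Σ|/2 = 29.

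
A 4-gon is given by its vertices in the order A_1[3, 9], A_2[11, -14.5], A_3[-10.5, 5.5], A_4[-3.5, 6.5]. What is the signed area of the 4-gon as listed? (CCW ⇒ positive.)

Apply the surveyor's formula: 2A = Σ (x_i·y_{i+1} − x_{i+1}·y_i), indices taken mod 4.
Σ = (-142.5) + (-91.75) + (-49) + (-51) = -334.25
Signed area = Σ/2 = -167.125 (negative ⇒ clockwise traversal).

-167.125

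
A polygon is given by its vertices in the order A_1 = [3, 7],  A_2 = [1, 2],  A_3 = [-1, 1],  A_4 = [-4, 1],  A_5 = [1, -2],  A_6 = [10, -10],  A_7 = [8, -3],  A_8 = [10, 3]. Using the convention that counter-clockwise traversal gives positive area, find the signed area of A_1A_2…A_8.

Apply the shoelace formula: 2A = Σ (x_i·y_{i+1} − x_{i+1}·y_i), indices taken mod 8.
Σ = (-1) + (3) + (3) + (7) + (10) + (50) + (54) + (61) = 187
Signed area = Σ/2 = 93.5 (positive ⇒ counter-clockwise traversal).

93.5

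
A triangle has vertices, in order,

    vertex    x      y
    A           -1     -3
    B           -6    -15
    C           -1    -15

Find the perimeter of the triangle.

30

|AB| = √((-5)² + (-12)²) = √169 = 13
|BC| = √((5)² + (0)²) = √25 = 5
|CA| = √((0)² + (12)²) = √144 = 12
Perimeter = 13 + 5 + 12 = 30.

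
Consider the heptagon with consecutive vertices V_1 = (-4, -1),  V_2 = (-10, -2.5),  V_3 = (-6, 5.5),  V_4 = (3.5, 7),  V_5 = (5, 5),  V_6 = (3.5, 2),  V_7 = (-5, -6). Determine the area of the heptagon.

Apply Gauss's area formula: 2A = Σ (x_i·y_{i+1} − x_{i+1}·y_i), indices taken mod 7.
Σ = (0) + (-70) + (-61.25) + (-17.5) + (-7.5) + (-11) + (-19) = -186.25
Area = |Σ|/2 = 93.125.

93.125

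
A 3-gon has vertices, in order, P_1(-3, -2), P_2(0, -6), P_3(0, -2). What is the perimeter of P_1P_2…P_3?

|P_1P_2| = √((3)² + (-4)²) = √25 = 5
|P_2P_3| = √((0)² + (4)²) = √16 = 4
|P_3P_1| = √((-3)² + (0)²) = √9 = 3
Perimeter = 5 + 4 + 3 = 12.

12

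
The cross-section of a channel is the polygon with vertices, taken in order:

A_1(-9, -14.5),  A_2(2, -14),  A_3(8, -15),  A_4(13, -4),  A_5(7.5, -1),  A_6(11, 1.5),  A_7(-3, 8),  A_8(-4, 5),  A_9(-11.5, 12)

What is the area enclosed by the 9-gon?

416.5

Σ = (155) + (82) + (163) + (17) + (22.25) + (92.5) + (17) + (9.5) + (274.75) = 833
Area = |Σ|/2 = 416.5.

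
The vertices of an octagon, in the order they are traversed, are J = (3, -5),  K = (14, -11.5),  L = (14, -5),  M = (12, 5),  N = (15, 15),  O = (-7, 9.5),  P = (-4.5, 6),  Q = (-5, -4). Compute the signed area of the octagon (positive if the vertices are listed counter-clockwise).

347.375

Σ = (35.5) + (91) + (130) + (105) + (247.5) + (0.75) + (48) + (37) = 694.75
Signed area = Σ/2 = 347.375 (positive ⇒ counter-clockwise traversal).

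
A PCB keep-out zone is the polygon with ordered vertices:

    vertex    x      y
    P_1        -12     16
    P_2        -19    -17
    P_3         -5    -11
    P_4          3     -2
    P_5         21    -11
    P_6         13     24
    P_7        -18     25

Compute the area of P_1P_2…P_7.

Apply the shoelace (surveyor's) formula: 2A = Σ (x_i·y_{i+1} − x_{i+1}·y_i), indices taken mod 7.
P_1→P_2: (-12)(-17) − (-19)(16) = 508
P_2→P_3: (-19)(-11) − (-5)(-17) = 124
P_3→P_4: (-5)(-2) − (3)(-11) = 43
P_4→P_5: (3)(-11) − (21)(-2) = 9
P_5→P_6: (21)(24) − (13)(-11) = 647
P_6→P_7: (13)(25) − (-18)(24) = 757
P_7→P_1: (-18)(16) − (-12)(25) = 12
Σ = 2100
Area = |Σ|/2 = 1050.

1050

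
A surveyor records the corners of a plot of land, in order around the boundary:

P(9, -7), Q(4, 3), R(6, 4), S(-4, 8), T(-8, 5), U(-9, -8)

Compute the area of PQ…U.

Apply the shoelace (surveyor's) formula: 2A = Σ (x_i·y_{i+1} − x_{i+1}·y_i), indices taken mod 6.
P→Q: (9)(3) − (4)(-7) = 55
Q→R: (4)(4) − (6)(3) = -2
R→S: (6)(8) − (-4)(4) = 64
S→T: (-4)(5) − (-8)(8) = 44
T→U: (-8)(-8) − (-9)(5) = 109
U→P: (-9)(-7) − (9)(-8) = 135
Σ = 405
Area = |Σ|/2 = 202.5.

202.5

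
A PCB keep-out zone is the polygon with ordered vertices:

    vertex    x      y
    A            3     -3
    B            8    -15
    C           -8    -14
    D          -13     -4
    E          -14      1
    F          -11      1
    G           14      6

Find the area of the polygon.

307.5

Apply Gauss's area formula: 2A = Σ (x_i·y_{i+1} − x_{i+1}·y_i), indices taken mod 7.
Cross-terms: -21, -232, -150, -69, -3, -80, -60  ⇒  Σ = -615
Area = |Σ|/2 = 307.5.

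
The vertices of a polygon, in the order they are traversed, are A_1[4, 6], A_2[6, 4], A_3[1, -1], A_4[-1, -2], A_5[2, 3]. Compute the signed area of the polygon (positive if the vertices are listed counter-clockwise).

-16

Apply Gauss's area formula: 2A = Σ (x_i·y_{i+1} − x_{i+1}·y_i), indices taken mod 5.
Σ = (-20) + (-10) + (-3) + (1) + (0) = -32
Signed area = Σ/2 = -16 (negative ⇒ clockwise traversal).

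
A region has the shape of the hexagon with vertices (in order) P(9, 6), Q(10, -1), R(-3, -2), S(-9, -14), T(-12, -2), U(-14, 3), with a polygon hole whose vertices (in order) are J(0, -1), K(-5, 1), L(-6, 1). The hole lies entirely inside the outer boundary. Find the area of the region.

Outer boundary:
Σ = (-69) + (-23) + (24) + (-150) + (-64) + (-111) = -393
Area = |Σ|/2 = 196.5.
Hole:
Σ = (-5) + (1) + (6) = 2
Area = |Σ|/2 = 1.
Net area = 196.5 − 1 = 195.5.

195.5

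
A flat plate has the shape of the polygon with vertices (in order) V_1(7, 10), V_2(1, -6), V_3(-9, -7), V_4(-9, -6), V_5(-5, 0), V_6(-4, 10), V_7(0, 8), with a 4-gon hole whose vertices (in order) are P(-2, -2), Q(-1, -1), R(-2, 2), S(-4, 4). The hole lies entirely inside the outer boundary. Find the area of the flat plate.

Outer boundary:
Apply the shoelace formula: 2A = Σ (x_i·y_{i+1} − x_{i+1}·y_i), indices taken mod 7.
Σ = (-52) + (-61) + (-9) + (-30) + (-50) + (-32) + (-56) = -290
Area = |Σ|/2 = 145.
Hole:
Apply the shoelace formula: 2A = Σ (x_i·y_{i+1} − x_{i+1}·y_i), indices taken mod 4.
Cross-terms: 0, -4, 0, 16  ⇒  Σ = 12
Area = |Σ|/2 = 6.
Net area = 145 − 6 = 139.

139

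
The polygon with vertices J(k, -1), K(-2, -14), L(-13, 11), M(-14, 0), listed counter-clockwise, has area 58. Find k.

-11

The doubled signed area Σ (x_i y_{i+1} − x_{i+1} y_i) is linear in k.
With k=0 it equals -38; the coefficient of k is -14 (from the two edges through J).
So -14·k + -38 = 2·58 = 116 ⇒ k = -11.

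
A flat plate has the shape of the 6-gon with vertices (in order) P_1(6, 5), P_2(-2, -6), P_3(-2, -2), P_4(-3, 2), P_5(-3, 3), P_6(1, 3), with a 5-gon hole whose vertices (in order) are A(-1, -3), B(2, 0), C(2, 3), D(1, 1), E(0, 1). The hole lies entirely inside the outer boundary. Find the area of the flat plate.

Outer boundary:
Apply the shoelace (surveyor's) formula: 2A = Σ (x_i·y_{i+1} − x_{i+1}·y_i), indices taken mod 6.
Cross-terms: -26, -8, -10, -3, -12, -13  ⇒  Σ = -72
Area = |Σ|/2 = 36.
Hole:
Apply the surveyor's formula: 2A = Σ (x_i·y_{i+1} − x_{i+1}·y_i), indices taken mod 5.
Σ = (6) + (6) + (-1) + (1) + (1) = 13
Area = |Σ|/2 = 6.5.
Net area = 36 − 6.5 = 29.5.

29.5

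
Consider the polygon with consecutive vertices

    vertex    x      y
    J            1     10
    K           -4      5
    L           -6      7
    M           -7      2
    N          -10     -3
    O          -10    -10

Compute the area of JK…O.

J→K: (1)(5) − (-4)(10) = 45
K→L: (-4)(7) − (-6)(5) = 2
L→M: (-6)(2) − (-7)(7) = 37
M→N: (-7)(-3) − (-10)(2) = 41
N→O: (-10)(-10) − (-10)(-3) = 70
O→J: (-10)(10) − (1)(-10) = -90
Σ = 105
Area = |Σ|/2 = 52.5.

52.5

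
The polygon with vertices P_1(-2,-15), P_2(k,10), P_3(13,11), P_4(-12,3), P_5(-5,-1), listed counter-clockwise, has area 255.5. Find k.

15

The doubled signed area Σ (x_i y_{i+1} − x_{i+1} y_i) is linear in k.
With k=0 it equals 121; the coefficient of k is 26 (from the two edges through P_2).
So 26·k + 121 = 2·255.5 = 511 ⇒ k = 15.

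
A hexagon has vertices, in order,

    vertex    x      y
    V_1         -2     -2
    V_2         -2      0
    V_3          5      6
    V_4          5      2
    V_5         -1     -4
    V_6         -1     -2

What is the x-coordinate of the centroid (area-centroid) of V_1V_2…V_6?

47/29

Apply Gauss's area formula. First the cross-terms c_i = x_i·y_{i+1} − x_{i+1}·y_i:
  -4, -12, -20, -18, -2, -2  ⇒  2A = -58, A = -29.
Then Σ (x_i + x_{i+1})·c_i = -282, so x̄ = -282 / (6·(-29)) = 47/29.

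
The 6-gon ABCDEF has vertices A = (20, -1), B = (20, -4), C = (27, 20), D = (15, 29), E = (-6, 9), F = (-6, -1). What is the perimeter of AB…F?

108

|AB| = √((0)² + (-3)²) = √9 = 3
|BC| = √((7)² + (24)²) = √625 = 25
|CD| = √((-12)² + (9)²) = √225 = 15
|DE| = √((-21)² + (-20)²) = √841 = 29
|EF| = √((0)² + (-10)²) = √100 = 10
|FA| = √((26)² + (0)²) = √676 = 26
Perimeter = 3 + 25 + 15 + 29 + 10 + 26 = 108.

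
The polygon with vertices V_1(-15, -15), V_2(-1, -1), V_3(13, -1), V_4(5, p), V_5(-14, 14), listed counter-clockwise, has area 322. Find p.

5

The doubled signed area Σ (x_i y_{i+1} − x_{i+1} y_i) is linear in p.
With p=0 it equals 509; the coefficient of p is 27 (from the two edges through V_4).
So 27·p + 509 = 2·322 = 644 ⇒ p = 5.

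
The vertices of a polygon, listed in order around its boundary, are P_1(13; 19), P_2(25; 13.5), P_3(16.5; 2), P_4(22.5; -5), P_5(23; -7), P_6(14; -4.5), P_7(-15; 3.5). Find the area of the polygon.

Apply the shoelace (surveyor's) formula: 2A = Σ (x_i·y_{i+1} − x_{i+1}·y_i), indices taken mod 7.
P_1→P_2: (13)(13.5) − (25)(19) = -299.5
P_2→P_3: (25)(2) − (16.5)(13.5) = -172.75
P_3→P_4: (16.5)(-5) − (22.5)(2) = -127.5
P_4→P_5: (22.5)(-7) − (23)(-5) = -42.5
P_5→P_6: (23)(-4.5) − (14)(-7) = -5.5
P_6→P_7: (14)(3.5) − (-15)(-4.5) = -18.5
P_7→P_1: (-15)(19) − (13)(3.5) = -330.5
Σ = -996.75
Area = |Σ|/2 = 498.375.

498.375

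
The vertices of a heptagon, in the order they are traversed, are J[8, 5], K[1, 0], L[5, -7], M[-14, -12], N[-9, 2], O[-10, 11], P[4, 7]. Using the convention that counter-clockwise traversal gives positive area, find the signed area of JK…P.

J→K: (8)(0) − (1)(5) = -5
K→L: (1)(-7) − (5)(0) = -7
L→M: (5)(-12) − (-14)(-7) = -158
M→N: (-14)(2) − (-9)(-12) = -136
N→O: (-9)(11) − (-10)(2) = -79
O→P: (-10)(7) − (4)(11) = -114
P→J: (4)(5) − (8)(7) = -36
Σ = -535
Signed area = Σ/2 = -267.5 (negative ⇒ clockwise traversal).

-267.5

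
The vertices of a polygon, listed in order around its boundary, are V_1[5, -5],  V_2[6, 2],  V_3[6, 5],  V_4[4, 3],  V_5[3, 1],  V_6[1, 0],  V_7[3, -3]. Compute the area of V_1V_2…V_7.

Apply the surveyor's formula: 2A = Σ (x_i·y_{i+1} − x_{i+1}·y_i), indices taken mod 7.
V_1→V_2: (5)(2) − (6)(-5) = 40
V_2→V_3: (6)(5) − (6)(2) = 18
V_3→V_4: (6)(3) − (4)(5) = -2
V_4→V_5: (4)(1) − (3)(3) = -5
V_5→V_6: (3)(0) − (1)(1) = -1
V_6→V_7: (1)(-3) − (3)(0) = -3
V_7→V_1: (3)(-5) − (5)(-3) = 0
Σ = 47
Area = |Σ|/2 = 23.5.

23.5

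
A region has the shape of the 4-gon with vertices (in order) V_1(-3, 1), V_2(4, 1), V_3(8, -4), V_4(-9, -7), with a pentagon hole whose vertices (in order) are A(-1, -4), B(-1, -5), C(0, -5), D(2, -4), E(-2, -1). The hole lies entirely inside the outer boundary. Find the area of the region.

70

Outer boundary:
Σ = (-7) + (-24) + (-92) + (-30) = -153
Area = |Σ|/2 = 76.5.
Hole:
Apply the surveyor's formula: 2A = Σ (x_i·y_{i+1} − x_{i+1}·y_i), indices taken mod 5.
Σ = (1) + (5) + (10) + (-10) + (7) = 13
Area = |Σ|/2 = 6.5.
Net area = 76.5 − 6.5 = 70.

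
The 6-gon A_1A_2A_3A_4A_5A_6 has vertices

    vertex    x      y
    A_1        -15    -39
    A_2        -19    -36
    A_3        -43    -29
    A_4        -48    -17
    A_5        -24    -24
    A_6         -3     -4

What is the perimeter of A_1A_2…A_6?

134

|A_1A_2| = √((-4)² + (3)²) = √25 = 5
|A_2A_3| = √((-24)² + (7)²) = √625 = 25
|A_3A_4| = √((-5)² + (12)²) = √169 = 13
|A_4A_5| = √((24)² + (-7)²) = √625 = 25
|A_5A_6| = √((21)² + (20)²) = √841 = 29
|A_6A_1| = √((-12)² + (-35)²) = √1369 = 37
Perimeter = 5 + 25 + 13 + 25 + 29 + 37 = 134.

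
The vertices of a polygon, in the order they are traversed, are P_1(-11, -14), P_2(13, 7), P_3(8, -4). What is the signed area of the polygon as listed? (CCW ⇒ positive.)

Σ = (105) + (-108) + (-156) = -159
Signed area = Σ/2 = -79.5 (negative ⇒ clockwise traversal).

-79.5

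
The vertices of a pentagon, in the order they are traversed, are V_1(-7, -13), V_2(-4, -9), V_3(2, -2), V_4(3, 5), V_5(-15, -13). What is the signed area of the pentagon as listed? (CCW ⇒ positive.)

96.5

Σ = (11) + (26) + (16) + (36) + (104) = 193
Signed area = Σ/2 = 96.5 (positive ⇒ counter-clockwise traversal).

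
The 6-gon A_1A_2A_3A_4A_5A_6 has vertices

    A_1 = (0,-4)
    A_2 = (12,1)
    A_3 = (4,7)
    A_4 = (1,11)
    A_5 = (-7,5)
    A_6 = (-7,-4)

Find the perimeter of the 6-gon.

|A_1A_2| = √((12)² + (5)²) = √169 = 13
|A_2A_3| = √((-8)² + (6)²) = √100 = 10
|A_3A_4| = √((-3)² + (4)²) = √25 = 5
|A_4A_5| = √((-8)² + (-6)²) = √100 = 10
|A_5A_6| = √((0)² + (-9)²) = √81 = 9
|A_6A_1| = √((7)² + (0)²) = √49 = 7
Perimeter = 13 + 10 + 5 + 10 + 9 + 7 = 54.

54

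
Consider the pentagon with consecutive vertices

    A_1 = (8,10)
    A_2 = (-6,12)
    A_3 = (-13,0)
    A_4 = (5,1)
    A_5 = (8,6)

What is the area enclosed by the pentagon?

Apply the surveyor's formula: 2A = Σ (x_i·y_{i+1} − x_{i+1}·y_i), indices taken mod 5.
A_1→A_2: (8)(12) − (-6)(10) = 156
A_2→A_3: (-6)(0) − (-13)(12) = 156
A_3→A_4: (-13)(1) − (5)(0) = -13
A_4→A_5: (5)(6) − (8)(1) = 22
A_5→A_1: (8)(10) − (8)(6) = 32
Σ = 353
Area = |Σ|/2 = 176.5.

176.5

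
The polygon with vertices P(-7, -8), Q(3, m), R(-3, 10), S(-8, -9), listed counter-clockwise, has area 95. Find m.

-7

Write out the shoelace sum; only the two edges meeting at Q involve m:
2·Area = [((-7)·m − 3·(-8)) + (3·10 − (-3)·m)] + 108
       = -4·m + 162 = 190
⇒ m = -7.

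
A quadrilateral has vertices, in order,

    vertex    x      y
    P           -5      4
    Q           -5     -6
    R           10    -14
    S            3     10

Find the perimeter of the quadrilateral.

|PQ| = √((0)² + (-10)²) = √100 = 10
|QR| = √((15)² + (-8)²) = √289 = 17
|RS| = √((-7)² + (24)²) = √625 = 25
|SP| = √((-8)² + (-6)²) = √100 = 10
Perimeter = 10 + 17 + 25 + 10 = 62.

62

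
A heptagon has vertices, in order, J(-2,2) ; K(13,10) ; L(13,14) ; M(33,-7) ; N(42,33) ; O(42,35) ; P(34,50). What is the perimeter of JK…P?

170

|JK| = √((15)² + (8)²) = √289 = 17
|KL| = √((0)² + (4)²) = √16 = 4
|LM| = √((20)² + (-21)²) = √841 = 29
|MN| = √((9)² + (40)²) = √1681 = 41
|NO| = √((0)² + (2)²) = √4 = 2
|OP| = √((-8)² + (15)²) = √289 = 17
|PJ| = √((-36)² + (-48)²) = √3600 = 60
Perimeter = 17 + 4 + 29 + 41 + 2 + 17 + 60 = 170.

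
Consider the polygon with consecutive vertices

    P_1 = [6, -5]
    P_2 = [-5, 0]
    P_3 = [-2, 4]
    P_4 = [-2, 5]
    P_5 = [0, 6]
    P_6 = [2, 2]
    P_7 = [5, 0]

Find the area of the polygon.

53

Apply the surveyor's formula: 2A = Σ (x_i·y_{i+1} − x_{i+1}·y_i), indices taken mod 7.
P_1→P_2: (6)(0) − (-5)(-5) = -25
P_2→P_3: (-5)(4) − (-2)(0) = -20
P_3→P_4: (-2)(5) − (-2)(4) = -2
P_4→P_5: (-2)(6) − (0)(5) = -12
P_5→P_6: (0)(2) − (2)(6) = -12
P_6→P_7: (2)(0) − (5)(2) = -10
P_7→P_1: (5)(-5) − (6)(0) = -25
Σ = -106
Area = |Σ|/2 = 53.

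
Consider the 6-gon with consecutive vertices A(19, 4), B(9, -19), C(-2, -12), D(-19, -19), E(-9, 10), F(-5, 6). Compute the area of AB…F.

Apply the shoelace formula: 2A = Σ (x_i·y_{i+1} − x_{i+1}·y_i), indices taken mod 6.
Σ = (-397) + (-146) + (-190) + (-361) + (-4) + (-134) = -1232
Area = |Σ|/2 = 616.

616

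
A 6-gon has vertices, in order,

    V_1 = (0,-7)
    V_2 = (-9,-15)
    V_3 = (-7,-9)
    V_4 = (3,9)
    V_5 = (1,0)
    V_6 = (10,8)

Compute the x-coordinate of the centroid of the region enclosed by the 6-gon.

-149/194

Apply Gauss's area formula. First the cross-terms c_i = x_i·y_{i+1} − x_{i+1}·y_i:
  -63, -24, -36, -9, 8, -70  ⇒  2A = -194, A = -97.
Then Σ (x_i + x_{i+1})·c_i = 447, so x̄ = 447 / (6·(-97)) = -149/194.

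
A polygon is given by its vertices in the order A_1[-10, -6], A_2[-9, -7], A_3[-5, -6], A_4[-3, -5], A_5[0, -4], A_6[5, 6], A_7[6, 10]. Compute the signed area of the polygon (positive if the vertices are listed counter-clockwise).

76

Σ = (16) + (19) + (7) + (12) + (20) + (14) + (64) = 152
Signed area = Σ/2 = 76 (positive ⇒ counter-clockwise traversal).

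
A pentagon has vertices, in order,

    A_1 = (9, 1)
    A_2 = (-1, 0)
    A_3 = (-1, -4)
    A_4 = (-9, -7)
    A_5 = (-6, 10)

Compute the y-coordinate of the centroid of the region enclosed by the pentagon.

41/27

Apply the surveyor's formula. First the cross-terms c_i = x_i·y_{i+1} − x_{i+1}·y_i:
  1, 4, -29, -132, -96  ⇒  2A = -252, A = -126.
Then Σ (y_i + y_{i+1})·c_i = -1148, so ȳ = -1148 / (6·(-126)) = 41/27.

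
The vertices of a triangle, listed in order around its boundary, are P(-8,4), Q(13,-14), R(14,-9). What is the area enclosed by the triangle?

61.5

Apply the shoelace (surveyor's) formula: 2A = Σ (x_i·y_{i+1} − x_{i+1}·y_i), indices taken mod 3.
P→Q: (-8)(-14) − (13)(4) = 60
Q→R: (13)(-9) − (14)(-14) = 79
R→P: (14)(4) − (-8)(-9) = -16
Σ = 123
Area = |Σ|/2 = 61.5.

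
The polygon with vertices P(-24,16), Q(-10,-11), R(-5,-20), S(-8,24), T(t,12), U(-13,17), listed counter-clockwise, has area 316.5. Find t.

-12

The doubled signed area Σ (x_i y_{i+1} − x_{i+1} y_i) is linear in t.
With t=0 it equals 549; the coefficient of t is -7 (from the two edges through T).
So -7·t + 549 = 2·316.5 = 633 ⇒ t = -12.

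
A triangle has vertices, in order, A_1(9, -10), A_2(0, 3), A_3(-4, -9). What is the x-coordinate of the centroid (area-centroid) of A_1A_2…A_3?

5/3

Apply the shoelace formula. First the cross-terms c_i = x_i·y_{i+1} − x_{i+1}·y_i:
  27, 12, 121  ⇒  2A = 160, A = 80.
Then Σ (x_i + x_{i+1})·c_i = 800, so x̄ = 800 / (6·80) = 5/3.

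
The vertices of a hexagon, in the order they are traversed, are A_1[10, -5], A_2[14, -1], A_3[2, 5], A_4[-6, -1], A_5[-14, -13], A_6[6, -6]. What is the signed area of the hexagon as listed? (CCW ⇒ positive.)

Apply the shoelace (surveyor's) formula: 2A = Σ (x_i·y_{i+1} − x_{i+1}·y_i), indices taken mod 6.
Cross-terms: 60, 72, 28, 64, 162, 30  ⇒  Σ = 416
Signed area = Σ/2 = 208 (positive ⇒ counter-clockwise traversal).

208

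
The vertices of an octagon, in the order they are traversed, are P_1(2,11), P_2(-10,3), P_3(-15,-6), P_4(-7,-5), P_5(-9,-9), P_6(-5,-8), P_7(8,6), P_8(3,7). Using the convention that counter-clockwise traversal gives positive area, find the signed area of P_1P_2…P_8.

Apply the shoelace formula: 2A = Σ (x_i·y_{i+1} − x_{i+1}·y_i), indices taken mod 8.
Σ = (116) + (105) + (33) + (18) + (27) + (34) + (38) + (19) = 390
Signed area = Σ/2 = 195 (positive ⇒ counter-clockwise traversal).

195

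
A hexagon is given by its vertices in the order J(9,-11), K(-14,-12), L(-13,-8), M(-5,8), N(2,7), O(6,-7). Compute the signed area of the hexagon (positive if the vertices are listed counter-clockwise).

Σ = (-262) + (-44) + (-144) + (-51) + (-56) + (-3) = -560
Signed area = Σ/2 = -280 (negative ⇒ clockwise traversal).

-280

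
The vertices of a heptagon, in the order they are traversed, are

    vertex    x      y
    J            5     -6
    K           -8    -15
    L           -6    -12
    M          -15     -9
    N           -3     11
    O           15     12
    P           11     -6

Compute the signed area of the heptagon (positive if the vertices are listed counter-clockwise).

-447

Apply the surveyor's formula: 2A = Σ (x_i·y_{i+1} − x_{i+1}·y_i), indices taken mod 7.
J→K: (5)(-15) − (-8)(-6) = -123
K→L: (-8)(-12) − (-6)(-15) = 6
L→M: (-6)(-9) − (-15)(-12) = -126
M→N: (-15)(11) − (-3)(-9) = -192
N→O: (-3)(12) − (15)(11) = -201
O→P: (15)(-6) − (11)(12) = -222
P→J: (11)(-6) − (5)(-6) = -36
Σ = -894
Signed area = Σ/2 = -447 (negative ⇒ clockwise traversal).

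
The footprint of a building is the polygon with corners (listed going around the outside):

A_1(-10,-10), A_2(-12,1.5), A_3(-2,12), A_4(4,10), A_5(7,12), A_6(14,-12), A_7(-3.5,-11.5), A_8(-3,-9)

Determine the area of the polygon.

442

Σ = (-135) + (-141) + (-68) + (-22) + (-252) + (-203) + (-3) + (-60) = -884
Area = |Σ|/2 = 442.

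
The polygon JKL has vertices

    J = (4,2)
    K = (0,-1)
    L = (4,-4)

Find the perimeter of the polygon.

|JK| = √((-4)² + (-3)²) = √25 = 5
|KL| = √((4)² + (-3)²) = √25 = 5
|LJ| = √((0)² + (6)²) = √36 = 6
Perimeter = 5 + 5 + 6 = 16.

16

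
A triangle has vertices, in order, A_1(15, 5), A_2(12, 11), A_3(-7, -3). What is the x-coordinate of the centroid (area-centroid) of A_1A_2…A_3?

20/3

Apply the surveyor's formula. First the cross-terms c_i = x_i·y_{i+1} − x_{i+1}·y_i:
  105, 41, 10  ⇒  2A = 156, A = 78.
Then Σ (x_i + x_{i+1})·c_i = 3120, so x̄ = 3120 / (6·78) = 20/3.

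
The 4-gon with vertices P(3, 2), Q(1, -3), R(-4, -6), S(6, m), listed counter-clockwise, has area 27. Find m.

-5

Write out the shoelace sum; only the two edges meeting at S involve m:
2·Area = [((-4)·m − 6·(-6)) + (6·2 − 3·m)] + -29
       = -7·m + 19 = 54
⇒ m = -5.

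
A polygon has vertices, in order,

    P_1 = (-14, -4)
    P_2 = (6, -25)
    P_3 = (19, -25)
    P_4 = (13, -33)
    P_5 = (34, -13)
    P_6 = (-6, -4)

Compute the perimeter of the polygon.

|P_1P_2| = √((20)² + (-21)²) = √841 = 29
|P_2P_3| = √((13)² + (0)²) = √169 = 13
|P_3P_4| = √((-6)² + (-8)²) = √100 = 10
|P_4P_5| = √((21)² + (20)²) = √841 = 29
|P_5P_6| = √((-40)² + (9)²) = √1681 = 41
|P_6P_1| = √((-8)² + (0)²) = √64 = 8
Perimeter = 29 + 13 + 10 + 29 + 41 + 8 = 130.

130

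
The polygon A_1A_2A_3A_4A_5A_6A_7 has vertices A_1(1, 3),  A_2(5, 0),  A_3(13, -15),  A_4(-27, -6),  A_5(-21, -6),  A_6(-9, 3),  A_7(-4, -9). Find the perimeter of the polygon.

110

|A_1A_2| = √((4)² + (-3)²) = √25 = 5
|A_2A_3| = √((8)² + (-15)²) = √289 = 17
|A_3A_4| = √((-40)² + (9)²) = √1681 = 41
|A_4A_5| = √((6)² + (0)²) = √36 = 6
|A_5A_6| = √((12)² + (9)²) = √225 = 15
|A_6A_7| = √((5)² + (-12)²) = √169 = 13
|A_7A_1| = √((5)² + (12)²) = √169 = 13
Perimeter = 5 + 17 + 41 + 6 + 15 + 13 + 13 = 110.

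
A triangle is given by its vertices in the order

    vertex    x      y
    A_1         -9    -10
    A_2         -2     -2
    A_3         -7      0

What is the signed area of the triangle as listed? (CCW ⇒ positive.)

A_1→A_2: (-9)(-2) − (-2)(-10) = -2
A_2→A_3: (-2)(0) − (-7)(-2) = -14
A_3→A_1: (-7)(-10) − (-9)(0) = 70
Σ = 54
Signed area = Σ/2 = 27 (positive ⇒ counter-clockwise traversal).

27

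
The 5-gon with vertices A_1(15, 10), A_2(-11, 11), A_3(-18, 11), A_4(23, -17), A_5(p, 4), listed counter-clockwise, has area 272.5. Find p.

4

Write out the shoelace sum; only the two edges meeting at A_5 involve p:
2·Area = [(23·4 − p·(-17)) + (p·10 − 15·4)] + 405
       = 27·p + 437 = 545
⇒ p = 4.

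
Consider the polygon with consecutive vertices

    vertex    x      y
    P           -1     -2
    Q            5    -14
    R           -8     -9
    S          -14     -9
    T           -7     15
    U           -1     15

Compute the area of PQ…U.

Apply the shoelace formula: 2A = Σ (x_i·y_{i+1} − x_{i+1}·y_i), indices taken mod 6.
Cross-terms: 24, -157, -54, -273, -90, 17  ⇒  Σ = -533
Area = |Σ|/2 = 266.5.

266.5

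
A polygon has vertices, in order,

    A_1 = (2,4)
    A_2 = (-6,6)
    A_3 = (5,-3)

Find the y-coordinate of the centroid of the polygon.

Apply the shoelace (surveyor's) formula. First the cross-terms c_i = x_i·y_{i+1} − x_{i+1}·y_i:
  36, -12, 26  ⇒  2A = 50, A = 25.
Then Σ (y_i + y_{i+1})·c_i = 350, so ȳ = 350 / (6·25) = 7/3.

7/3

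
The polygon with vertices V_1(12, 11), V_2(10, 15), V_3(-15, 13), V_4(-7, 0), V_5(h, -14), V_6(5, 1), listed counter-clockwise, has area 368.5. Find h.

10

The doubled signed area Σ (x_i y_{i+1} − x_{i+1} y_i) is linear in h.
With h=0 it equals 727; the coefficient of h is 1 (from the two edges through V_5).
So 1·h + 727 = 2·368.5 = 737 ⇒ h = 10.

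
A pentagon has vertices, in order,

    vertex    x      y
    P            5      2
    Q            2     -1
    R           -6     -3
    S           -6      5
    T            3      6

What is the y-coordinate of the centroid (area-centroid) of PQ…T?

Apply Gauss's area formula. First the cross-terms c_i = x_i·y_{i+1} − x_{i+1}·y_i:
  -9, -12, -48, -51, -24  ⇒  2A = -144, A = -72.
Then Σ (y_i + y_{i+1})·c_i = -810, so ȳ = -810 / (6·(-72)) = 1.875.

1.875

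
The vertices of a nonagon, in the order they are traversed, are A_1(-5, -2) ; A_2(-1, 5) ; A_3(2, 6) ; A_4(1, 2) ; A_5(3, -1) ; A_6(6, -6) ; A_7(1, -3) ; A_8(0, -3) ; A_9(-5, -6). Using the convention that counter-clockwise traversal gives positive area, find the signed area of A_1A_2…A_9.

-57

Σ = (-27) + (-16) + (-2) + (-7) + (-12) + (-12) + (-3) + (-15) + (-20) = -114
Signed area = Σ/2 = -57 (negative ⇒ clockwise traversal).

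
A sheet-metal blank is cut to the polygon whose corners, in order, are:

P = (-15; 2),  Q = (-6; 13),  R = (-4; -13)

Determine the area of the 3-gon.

P→Q: (-15)(13) − (-6)(2) = -183
Q→R: (-6)(-13) − (-4)(13) = 130
R→P: (-4)(2) − (-15)(-13) = -203
Σ = -256
Area = |Σ|/2 = 128.

128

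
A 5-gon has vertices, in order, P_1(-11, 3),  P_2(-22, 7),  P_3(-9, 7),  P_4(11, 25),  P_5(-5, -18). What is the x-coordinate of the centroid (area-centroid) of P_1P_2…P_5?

-185/69

Apply the shoelace formula. First the cross-terms c_i = x_i·y_{i+1} − x_{i+1}·y_i:
  -11, -91, -302, -73, -213  ⇒  2A = -690, A = -345.
Then Σ (x_i + x_{i+1})·c_i = 5550, so x̄ = 5550 / (6·(-345)) = -185/69.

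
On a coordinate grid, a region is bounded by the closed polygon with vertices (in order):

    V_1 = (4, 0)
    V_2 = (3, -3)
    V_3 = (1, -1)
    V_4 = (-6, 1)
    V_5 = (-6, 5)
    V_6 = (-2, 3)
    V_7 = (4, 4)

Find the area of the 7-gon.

Σ = (-12) + (0) + (-5) + (-24) + (-8) + (-20) + (-16) = -85
Area = |Σ|/2 = 42.5.

42.5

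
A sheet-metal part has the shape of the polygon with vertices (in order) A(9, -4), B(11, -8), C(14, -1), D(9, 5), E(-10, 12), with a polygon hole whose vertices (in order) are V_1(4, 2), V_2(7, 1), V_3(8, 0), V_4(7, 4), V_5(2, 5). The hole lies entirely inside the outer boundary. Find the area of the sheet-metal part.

108.5

Outer boundary:
Apply Gauss's area formula: 2A = Σ (x_i·y_{i+1} − x_{i+1}·y_i), indices taken mod 5.
Σ = (-28) + (101) + (79) + (158) + (-68) = 242
Area = |Σ|/2 = 121.
Hole:
Apply the shoelace (surveyor's) formula: 2A = Σ (x_i·y_{i+1} − x_{i+1}·y_i), indices taken mod 5.
Σ = (-10) + (-8) + (32) + (27) + (-16) = 25
Area = |Σ|/2 = 12.5.
Net area = 121 − 12.5 = 108.5.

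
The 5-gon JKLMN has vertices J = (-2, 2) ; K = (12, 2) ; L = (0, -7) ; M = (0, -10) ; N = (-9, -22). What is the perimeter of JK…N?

|JK| = √((14)² + (0)²) = √196 = 14
|KL| = √((-12)² + (-9)²) = √225 = 15
|LM| = √((0)² + (-3)²) = √9 = 3
|MN| = √((-9)² + (-12)²) = √225 = 15
|NJ| = √((7)² + (24)²) = √625 = 25
Perimeter = 14 + 15 + 3 + 15 + 25 = 72.

72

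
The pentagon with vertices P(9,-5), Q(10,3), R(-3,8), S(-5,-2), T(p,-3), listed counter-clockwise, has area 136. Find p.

-6

Write out the shoelace sum; only the two edges meeting at T involve p:
2·Area = [((-5)·(-3) − p·(-2)) + (p·(-5) − 9·(-3))] + 212
       = -3·p + 254 = 272
⇒ p = -6.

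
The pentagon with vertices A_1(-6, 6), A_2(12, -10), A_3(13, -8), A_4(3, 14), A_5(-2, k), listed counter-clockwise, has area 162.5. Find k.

9

The doubled signed area Σ (x_i y_{i+1} − x_{i+1} y_i) is linear in k.
With k=0 it equals 244; the coefficient of k is 9 (from the two edges through A_5).
So 9·k + 244 = 2·162.5 = 325 ⇒ k = 9.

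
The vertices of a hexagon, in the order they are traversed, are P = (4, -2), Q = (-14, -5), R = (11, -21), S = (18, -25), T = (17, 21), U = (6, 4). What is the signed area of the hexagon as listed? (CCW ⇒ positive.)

Σ = (-48) + (349) + (103) + (803) + (-58) + (-28) = 1121
Signed area = Σ/2 = 560.5 (positive ⇒ counter-clockwise traversal).

560.5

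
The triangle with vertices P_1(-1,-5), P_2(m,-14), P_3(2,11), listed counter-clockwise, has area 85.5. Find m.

The doubled signed area Σ (x_i y_{i+1} − x_{i+1} y_i) is linear in m.
With m=0 it equals 43; the coefficient of m is 16 (from the two edges through P_2).
So 16·m + 43 = 2·85.5 = 171 ⇒ m = 8.

8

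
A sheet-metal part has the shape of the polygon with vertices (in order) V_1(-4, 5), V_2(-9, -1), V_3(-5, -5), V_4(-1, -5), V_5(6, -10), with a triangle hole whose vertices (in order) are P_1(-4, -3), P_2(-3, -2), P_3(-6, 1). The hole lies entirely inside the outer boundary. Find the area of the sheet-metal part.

Outer boundary:
Σ = (49) + (40) + (20) + (40) + (-10) = 139
Area = |Σ|/2 = 69.5.
Hole:
Apply Gauss's area formula: 2A = Σ (x_i·y_{i+1} − x_{i+1}·y_i), indices taken mod 3.
Σ = (-1) + (-15) + (22) = 6
Area = |Σ|/2 = 3.
Net area = 69.5 − 3 = 66.5.

66.5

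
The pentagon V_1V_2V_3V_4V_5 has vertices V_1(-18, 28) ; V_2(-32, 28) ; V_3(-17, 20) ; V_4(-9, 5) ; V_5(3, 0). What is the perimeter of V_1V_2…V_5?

96

|V_1V_2| = √((-14)² + (0)²) = √196 = 14
|V_2V_3| = √((15)² + (-8)²) = √289 = 17
|V_3V_4| = √((8)² + (-15)²) = √289 = 17
|V_4V_5| = √((12)² + (-5)²) = √169 = 13
|V_5V_1| = √((-21)² + (28)²) = √1225 = 35
Perimeter = 14 + 17 + 17 + 13 + 35 = 96.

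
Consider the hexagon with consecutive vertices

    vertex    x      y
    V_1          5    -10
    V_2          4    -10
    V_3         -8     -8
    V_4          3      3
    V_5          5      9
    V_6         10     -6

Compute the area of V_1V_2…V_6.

Apply the shoelace (surveyor's) formula: 2A = Σ (x_i·y_{i+1} − x_{i+1}·y_i), indices taken mod 6.
Σ = (-10) + (-112) + (0) + (12) + (-120) + (-70) = -300
Area = |Σ|/2 = 150.

150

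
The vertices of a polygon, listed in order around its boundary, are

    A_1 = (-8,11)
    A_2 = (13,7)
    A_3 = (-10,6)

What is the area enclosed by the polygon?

56.5

Cross-terms: -199, 148, -62  ⇒  Σ = -113
Area = |Σ|/2 = 56.5.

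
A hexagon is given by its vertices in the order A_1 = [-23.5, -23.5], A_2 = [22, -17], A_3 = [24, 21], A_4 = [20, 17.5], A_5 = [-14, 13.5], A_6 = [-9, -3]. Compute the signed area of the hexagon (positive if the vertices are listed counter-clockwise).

A_1→A_2: (-23.5)(-17) − (22)(-23.5) = 916.5
A_2→A_3: (22)(21) − (24)(-17) = 870
A_3→A_4: (24)(17.5) − (20)(21) = 0
A_4→A_5: (20)(13.5) − (-14)(17.5) = 515
A_5→A_6: (-14)(-3) − (-9)(13.5) = 163.5
A_6→A_1: (-9)(-23.5) − (-23.5)(-3) = 141
Σ = 2606
Signed area = Σ/2 = 1303 (positive ⇒ counter-clockwise traversal).

1303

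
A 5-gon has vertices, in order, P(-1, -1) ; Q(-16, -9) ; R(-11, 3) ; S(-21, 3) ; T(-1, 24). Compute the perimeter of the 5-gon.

94

|PQ| = √((-15)² + (-8)²) = √289 = 17
|QR| = √((5)² + (12)²) = √169 = 13
|RS| = √((-10)² + (0)²) = √100 = 10
|ST| = √((20)² + (21)²) = √841 = 29
|TP| = √((0)² + (-25)²) = √625 = 25
Perimeter = 17 + 13 + 10 + 29 + 25 = 94.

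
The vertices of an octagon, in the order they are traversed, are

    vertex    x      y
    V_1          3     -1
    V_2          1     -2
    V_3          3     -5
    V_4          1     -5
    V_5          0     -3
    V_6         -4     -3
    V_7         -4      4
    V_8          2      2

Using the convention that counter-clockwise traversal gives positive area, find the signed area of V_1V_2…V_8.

V_1→V_2: (3)(-2) − (1)(-1) = -5
V_2→V_3: (1)(-5) − (3)(-2) = 1
V_3→V_4: (3)(-5) − (1)(-5) = -10
V_4→V_5: (1)(-3) − (0)(-5) = -3
V_5→V_6: (0)(-3) − (-4)(-3) = -12
V_6→V_7: (-4)(4) − (-4)(-3) = -28
V_7→V_8: (-4)(2) − (2)(4) = -16
V_8→V_1: (2)(-1) − (3)(2) = -8
Σ = -81
Signed area = Σ/2 = -40.5 (negative ⇒ clockwise traversal).

-40.5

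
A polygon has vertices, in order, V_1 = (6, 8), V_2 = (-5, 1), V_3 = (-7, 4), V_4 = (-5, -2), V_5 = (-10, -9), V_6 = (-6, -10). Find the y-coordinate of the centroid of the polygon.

-1.68

Apply the surveyor's formula. First the cross-terms c_i = x_i·y_{i+1} − x_{i+1}·y_i:
  46, -13, 34, 25, 46, 12  ⇒  2A = 150, A = 75.
Then Σ (y_i + y_{i+1})·c_i = -756, so ȳ = -756 / (6·75) = -1.68.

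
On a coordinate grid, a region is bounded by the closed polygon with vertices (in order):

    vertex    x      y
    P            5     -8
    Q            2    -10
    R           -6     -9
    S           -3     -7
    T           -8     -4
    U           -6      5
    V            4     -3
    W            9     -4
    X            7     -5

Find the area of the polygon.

122

Apply the shoelace formula: 2A = Σ (x_i·y_{i+1} − x_{i+1}·y_i), indices taken mod 9.
Cross-terms: -34, -78, 15, -44, -64, -2, 11, -17, -31  ⇒  Σ = -244
Area = |Σ|/2 = 122.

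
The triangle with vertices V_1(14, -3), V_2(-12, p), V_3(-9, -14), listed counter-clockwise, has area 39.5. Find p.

-12

The doubled signed area Σ (x_i y_{i+1} − x_{i+1} y_i) is linear in p.
With p=0 it equals 355; the coefficient of p is 23 (from the two edges through V_2).
So 23·p + 355 = 2·39.5 = 79 ⇒ p = -12.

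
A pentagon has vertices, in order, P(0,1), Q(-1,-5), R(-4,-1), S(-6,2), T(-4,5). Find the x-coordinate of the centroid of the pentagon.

Apply Gauss's area formula. First the cross-terms c_i = x_i·y_{i+1} − x_{i+1}·y_i:
  1, -19, -14, -22, -4  ⇒  2A = -58, A = -29.
Then Σ (x_i + x_{i+1})·c_i = 470, so x̄ = 470 / (6·(-29)) = -235/87.

-235/87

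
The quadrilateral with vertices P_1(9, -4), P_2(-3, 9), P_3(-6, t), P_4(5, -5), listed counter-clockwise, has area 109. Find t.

-5

The doubled signed area Σ (x_i y_{i+1} − x_{i+1} y_i) is linear in t.
With t=0 it equals 178; the coefficient of t is -8 (from the two edges through P_3).
So -8·t + 178 = 2·109 = 218 ⇒ t = -5.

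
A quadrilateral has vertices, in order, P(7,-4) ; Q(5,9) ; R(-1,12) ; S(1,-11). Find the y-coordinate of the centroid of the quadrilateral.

Apply the surveyor's formula. First the cross-terms c_i = x_i·y_{i+1} − x_{i+1}·y_i:
  83, 69, -1, 73  ⇒  2A = 224, A = 112.
Then Σ (y_i + y_{i+1})·c_i = 768, so ȳ = 768 / (6·112) = 8/7.

8/7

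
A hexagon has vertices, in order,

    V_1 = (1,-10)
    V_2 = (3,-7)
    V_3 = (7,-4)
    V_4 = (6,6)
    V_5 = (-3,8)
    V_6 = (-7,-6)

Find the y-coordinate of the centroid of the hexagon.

Apply the surveyor's formula. First the cross-terms c_i = x_i·y_{i+1} − x_{i+1}·y_i:
  23, 37, 66, 66, 74, 76  ⇒  2A = 342, A = 171.
Then Σ (y_i + y_{i+1})·c_i = -810, so ȳ = -810 / (6·171) = -15/19.

-15/19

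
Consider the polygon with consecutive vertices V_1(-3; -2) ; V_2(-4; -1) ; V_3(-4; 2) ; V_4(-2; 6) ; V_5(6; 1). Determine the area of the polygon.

42

Apply Gauss's area formula: 2A = Σ (x_i·y_{i+1} − x_{i+1}·y_i), indices taken mod 5.
Σ = (-5) + (-12) + (-20) + (-38) + (-9) = -84
Area = |Σ|/2 = 42.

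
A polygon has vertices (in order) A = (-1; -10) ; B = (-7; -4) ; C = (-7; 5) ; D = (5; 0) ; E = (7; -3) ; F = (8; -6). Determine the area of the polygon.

136.5

Σ = (-66) + (-63) + (-25) + (-15) + (-18) + (-86) = -273
Area = |Σ|/2 = 136.5.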